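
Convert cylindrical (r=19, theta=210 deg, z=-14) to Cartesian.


x = 19 * cos(210) = -16.4545
y = 19 * sin(210) = -9.5
z = -14

(-16.4545, -9.5, -14)


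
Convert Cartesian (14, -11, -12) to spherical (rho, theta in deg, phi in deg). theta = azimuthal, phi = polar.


rho = sqrt(14^2 + (-11)^2 + (-12)^2) = 21.4709
theta = atan2(-11, 14) = 321.8428 deg
phi = acos(-12/21.4709) = 123.9795 deg

rho = 21.4709, theta = 321.8428 deg, phi = 123.9795 deg


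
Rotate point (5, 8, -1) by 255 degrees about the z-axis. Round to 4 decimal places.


x' = 5*cos(255) - 8*sin(255) = 6.4333
y' = 5*sin(255) + 8*cos(255) = -6.9002
z' = -1

(6.4333, -6.9002, -1)


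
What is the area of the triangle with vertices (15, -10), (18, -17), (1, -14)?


Area = |x1(y2-y3) + x2(y3-y1) + x3(y1-y2)| / 2
= |15*(-17--14) + 18*(-14--10) + 1*(-10--17)| / 2
= 55

55


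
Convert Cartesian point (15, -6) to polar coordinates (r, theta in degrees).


r = sqrt(15^2 + (-6)^2) = 16.1555
theta = atan2(-6, 15) = 338.1986 degrees

r = 16.1555, theta = 338.1986 degrees


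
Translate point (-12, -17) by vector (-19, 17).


Translation: (x+dx, y+dy) = (-12+-19, -17+17) = (-31, 0)

(-31, 0)


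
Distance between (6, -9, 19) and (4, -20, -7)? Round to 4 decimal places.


d = sqrt((4-6)^2 + (-20--9)^2 + (-7-19)^2) = 28.3019

28.3019


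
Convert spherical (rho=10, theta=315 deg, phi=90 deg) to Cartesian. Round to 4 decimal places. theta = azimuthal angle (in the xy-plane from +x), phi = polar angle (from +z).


x = 10 * sin(90) * cos(315) = 7.0711
y = 10 * sin(90) * sin(315) = -7.0711
z = 10 * cos(90) = 0

(7.0711, -7.0711, 0)


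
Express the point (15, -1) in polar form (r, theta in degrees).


r = sqrt(15^2 + (-1)^2) = 15.0333
theta = atan2(-1, 15) = 356.1859 degrees

r = 15.0333, theta = 356.1859 degrees


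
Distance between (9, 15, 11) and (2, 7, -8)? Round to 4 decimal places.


d = sqrt((2-9)^2 + (7-15)^2 + (-8-11)^2) = 21.7715

21.7715


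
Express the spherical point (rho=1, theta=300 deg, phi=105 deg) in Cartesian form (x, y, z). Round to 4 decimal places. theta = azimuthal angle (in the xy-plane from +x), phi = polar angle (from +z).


x = 1 * sin(105) * cos(300) = 0.483
y = 1 * sin(105) * sin(300) = -0.8365
z = 1 * cos(105) = -0.2588

(0.483, -0.8365, -0.2588)


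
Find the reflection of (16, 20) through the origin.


Reflection through origin: (x, y) -> (-x, -y)
(16, 20) -> (-16, -20)

(-16, -20)


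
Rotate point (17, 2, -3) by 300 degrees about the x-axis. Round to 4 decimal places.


x' = 17
y' = 2*cos(300) - -3*sin(300) = -1.5981
z' = 2*sin(300) + -3*cos(300) = -3.2321

(17, -1.5981, -3.2321)


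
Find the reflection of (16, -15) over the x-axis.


Reflection across x-axis: (x, y) -> (x, -y)
(16, -15) -> (16, 15)

(16, 15)


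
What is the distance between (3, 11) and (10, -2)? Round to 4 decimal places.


d = sqrt((10-3)^2 + (-2-11)^2) = 14.7648

14.7648


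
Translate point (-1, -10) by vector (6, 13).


Translation: (x+dx, y+dy) = (-1+6, -10+13) = (5, 3)

(5, 3)


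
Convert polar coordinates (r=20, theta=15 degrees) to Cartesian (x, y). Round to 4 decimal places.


x = 20 * cos(15) = 19.3185
y = 20 * sin(15) = 5.1764

(19.3185, 5.1764)


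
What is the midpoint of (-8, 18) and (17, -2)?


Midpoint = ((-8+17)/2, (18+-2)/2) = (4.5, 8)

(4.5, 8)


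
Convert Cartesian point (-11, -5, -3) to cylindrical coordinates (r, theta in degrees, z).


r = sqrt((-11)^2 + (-5)^2) = 12.083
theta = atan2(-5, -11) = 204.444 deg
z = -3

r = 12.083, theta = 204.444 deg, z = -3


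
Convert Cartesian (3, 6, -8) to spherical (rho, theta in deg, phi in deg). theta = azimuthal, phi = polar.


rho = sqrt(3^2 + 6^2 + (-8)^2) = 10.4403
theta = atan2(6, 3) = 63.4349 deg
phi = acos(-8/10.4403) = 140.0193 deg

rho = 10.4403, theta = 63.4349 deg, phi = 140.0193 deg


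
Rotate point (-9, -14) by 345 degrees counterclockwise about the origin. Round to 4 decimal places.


x' = -9*cos(345) - -14*sin(345) = -12.3168
y' = -9*sin(345) + -14*cos(345) = -11.1936

(-12.3168, -11.1936)


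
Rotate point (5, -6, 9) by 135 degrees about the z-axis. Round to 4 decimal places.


x' = 5*cos(135) - -6*sin(135) = 0.7071
y' = 5*sin(135) + -6*cos(135) = 7.7782
z' = 9

(0.7071, 7.7782, 9)


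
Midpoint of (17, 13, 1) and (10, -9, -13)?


Midpoint = ((17+10)/2, (13+-9)/2, (1+-13)/2) = (13.5, 2, -6)

(13.5, 2, -6)


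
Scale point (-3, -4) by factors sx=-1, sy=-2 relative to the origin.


Scaling: (x*sx, y*sy) = (-3*-1, -4*-2) = (3, 8)

(3, 8)


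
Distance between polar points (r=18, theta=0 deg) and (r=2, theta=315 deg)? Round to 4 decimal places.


d = sqrt(r1^2 + r2^2 - 2*r1*r2*cos(t2-t1))
d = sqrt(18^2 + 2^2 - 2*18*2*cos(315-0)) = 16.646

16.646


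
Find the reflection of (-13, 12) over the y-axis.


Reflection across y-axis: (x, y) -> (-x, y)
(-13, 12) -> (13, 12)

(13, 12)


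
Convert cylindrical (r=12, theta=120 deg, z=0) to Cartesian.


x = 12 * cos(120) = -6
y = 12 * sin(120) = 10.3923
z = 0

(-6, 10.3923, 0)


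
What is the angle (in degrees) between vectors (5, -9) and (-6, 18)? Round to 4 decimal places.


dot = 5*-6 + -9*18 = -192
|u| = 10.2956, |v| = 18.9737
cos(angle) = -0.9829
angle = 169.3803 degrees

169.3803 degrees


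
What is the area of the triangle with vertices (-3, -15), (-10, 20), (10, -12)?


Area = |x1(y2-y3) + x2(y3-y1) + x3(y1-y2)| / 2
= |-3*(20--12) + -10*(-12--15) + 10*(-15-20)| / 2
= 238

238


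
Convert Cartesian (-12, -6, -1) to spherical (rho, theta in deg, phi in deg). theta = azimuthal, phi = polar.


rho = sqrt((-12)^2 + (-6)^2 + (-1)^2) = 13.4536
theta = atan2(-6, -12) = 206.5651 deg
phi = acos(-1/13.4536) = 94.2627 deg

rho = 13.4536, theta = 206.5651 deg, phi = 94.2627 deg


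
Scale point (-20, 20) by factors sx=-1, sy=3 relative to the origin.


Scaling: (x*sx, y*sy) = (-20*-1, 20*3) = (20, 60)

(20, 60)


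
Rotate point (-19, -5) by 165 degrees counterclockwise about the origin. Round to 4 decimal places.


x' = -19*cos(165) - -5*sin(165) = 19.6467
y' = -19*sin(165) + -5*cos(165) = -0.0879

(19.6467, -0.0879)


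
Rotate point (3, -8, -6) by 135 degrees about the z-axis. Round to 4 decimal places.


x' = 3*cos(135) - -8*sin(135) = 3.5355
y' = 3*sin(135) + -8*cos(135) = 7.7782
z' = -6

(3.5355, 7.7782, -6)


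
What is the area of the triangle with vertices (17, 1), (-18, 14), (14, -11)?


Area = |x1(y2-y3) + x2(y3-y1) + x3(y1-y2)| / 2
= |17*(14--11) + -18*(-11-1) + 14*(1-14)| / 2
= 229.5

229.5


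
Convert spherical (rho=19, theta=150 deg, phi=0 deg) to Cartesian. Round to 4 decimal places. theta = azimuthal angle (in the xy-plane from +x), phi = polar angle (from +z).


x = 19 * sin(0) * cos(150) = 0
y = 19 * sin(0) * sin(150) = 0
z = 19 * cos(0) = 19

(0, 0, 19)


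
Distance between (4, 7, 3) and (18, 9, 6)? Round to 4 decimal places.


d = sqrt((18-4)^2 + (9-7)^2 + (6-3)^2) = 14.4568

14.4568


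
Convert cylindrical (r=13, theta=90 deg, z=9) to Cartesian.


x = 13 * cos(90) = 0
y = 13 * sin(90) = 13
z = 9

(0, 13, 9)


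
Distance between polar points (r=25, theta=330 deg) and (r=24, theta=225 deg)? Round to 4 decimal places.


d = sqrt(r1^2 + r2^2 - 2*r1*r2*cos(t2-t1))
d = sqrt(25^2 + 24^2 - 2*25*24*cos(225-330)) = 38.8791

38.8791


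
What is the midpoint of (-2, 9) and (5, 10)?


Midpoint = ((-2+5)/2, (9+10)/2) = (1.5, 9.5)

(1.5, 9.5)


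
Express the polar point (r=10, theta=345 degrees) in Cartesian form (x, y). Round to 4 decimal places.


x = 10 * cos(345) = 9.6593
y = 10 * sin(345) = -2.5882

(9.6593, -2.5882)


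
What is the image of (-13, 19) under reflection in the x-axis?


Reflection across x-axis: (x, y) -> (x, -y)
(-13, 19) -> (-13, -19)

(-13, -19)


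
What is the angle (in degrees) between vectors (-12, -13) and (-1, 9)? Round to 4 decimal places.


dot = -12*-1 + -13*9 = -105
|u| = 17.6918, |v| = 9.0554
cos(angle) = -0.6554
angle = 130.9504 degrees

130.9504 degrees


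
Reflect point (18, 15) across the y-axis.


Reflection across y-axis: (x, y) -> (-x, y)
(18, 15) -> (-18, 15)

(-18, 15)


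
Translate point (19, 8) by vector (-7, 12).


Translation: (x+dx, y+dy) = (19+-7, 8+12) = (12, 20)

(12, 20)


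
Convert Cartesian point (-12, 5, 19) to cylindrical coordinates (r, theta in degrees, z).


r = sqrt((-12)^2 + 5^2) = 13
theta = atan2(5, -12) = 157.3801 deg
z = 19

r = 13, theta = 157.3801 deg, z = 19


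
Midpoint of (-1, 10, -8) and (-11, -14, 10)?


Midpoint = ((-1+-11)/2, (10+-14)/2, (-8+10)/2) = (-6, -2, 1)

(-6, -2, 1)


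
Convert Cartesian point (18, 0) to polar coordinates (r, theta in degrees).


r = sqrt(18^2 + 0^2) = 18
theta = atan2(0, 18) = 0 degrees

r = 18, theta = 0 degrees


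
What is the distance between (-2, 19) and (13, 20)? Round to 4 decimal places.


d = sqrt((13--2)^2 + (20-19)^2) = 15.0333

15.0333


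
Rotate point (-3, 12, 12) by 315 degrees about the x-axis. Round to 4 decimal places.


x' = -3
y' = 12*cos(315) - 12*sin(315) = 16.9706
z' = 12*sin(315) + 12*cos(315) = 0

(-3, 16.9706, 0)


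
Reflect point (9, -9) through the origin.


Reflection through origin: (x, y) -> (-x, -y)
(9, -9) -> (-9, 9)

(-9, 9)


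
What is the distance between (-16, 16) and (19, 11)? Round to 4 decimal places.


d = sqrt((19--16)^2 + (11-16)^2) = 35.3553

35.3553


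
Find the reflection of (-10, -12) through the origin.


Reflection through origin: (x, y) -> (-x, -y)
(-10, -12) -> (10, 12)

(10, 12)


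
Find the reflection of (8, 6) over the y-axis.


Reflection across y-axis: (x, y) -> (-x, y)
(8, 6) -> (-8, 6)

(-8, 6)


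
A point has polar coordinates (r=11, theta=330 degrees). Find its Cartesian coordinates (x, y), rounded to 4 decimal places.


x = 11 * cos(330) = 9.5263
y = 11 * sin(330) = -5.5

(9.5263, -5.5)


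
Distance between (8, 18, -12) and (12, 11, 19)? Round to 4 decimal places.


d = sqrt((12-8)^2 + (11-18)^2 + (19--12)^2) = 32.0312

32.0312


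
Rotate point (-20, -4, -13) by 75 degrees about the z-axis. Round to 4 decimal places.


x' = -20*cos(75) - -4*sin(75) = -1.3127
y' = -20*sin(75) + -4*cos(75) = -20.3538
z' = -13

(-1.3127, -20.3538, -13)


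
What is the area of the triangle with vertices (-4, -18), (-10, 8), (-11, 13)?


Area = |x1(y2-y3) + x2(y3-y1) + x3(y1-y2)| / 2
= |-4*(8-13) + -10*(13--18) + -11*(-18-8)| / 2
= 2

2


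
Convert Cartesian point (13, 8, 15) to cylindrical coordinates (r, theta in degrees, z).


r = sqrt(13^2 + 8^2) = 15.2643
theta = atan2(8, 13) = 31.6075 deg
z = 15

r = 15.2643, theta = 31.6075 deg, z = 15


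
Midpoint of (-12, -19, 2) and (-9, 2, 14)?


Midpoint = ((-12+-9)/2, (-19+2)/2, (2+14)/2) = (-10.5, -8.5, 8)

(-10.5, -8.5, 8)


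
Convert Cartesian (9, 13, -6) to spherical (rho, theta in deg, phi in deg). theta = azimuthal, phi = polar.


rho = sqrt(9^2 + 13^2 + (-6)^2) = 16.9115
theta = atan2(13, 9) = 55.3048 deg
phi = acos(-6/16.9115) = 110.7804 deg

rho = 16.9115, theta = 55.3048 deg, phi = 110.7804 deg


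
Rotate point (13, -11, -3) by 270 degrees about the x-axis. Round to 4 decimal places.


x' = 13
y' = -11*cos(270) - -3*sin(270) = -3
z' = -11*sin(270) + -3*cos(270) = 11

(13, -3, 11)


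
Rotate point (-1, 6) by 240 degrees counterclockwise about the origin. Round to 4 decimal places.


x' = -1*cos(240) - 6*sin(240) = 5.6962
y' = -1*sin(240) + 6*cos(240) = -2.134

(5.6962, -2.134)


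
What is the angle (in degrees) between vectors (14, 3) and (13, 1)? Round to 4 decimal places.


dot = 14*13 + 3*1 = 185
|u| = 14.3178, |v| = 13.0384
cos(angle) = 0.991
angle = 7.6961 degrees

7.6961 degrees


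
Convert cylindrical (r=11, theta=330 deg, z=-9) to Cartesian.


x = 11 * cos(330) = 9.5263
y = 11 * sin(330) = -5.5
z = -9

(9.5263, -5.5, -9)


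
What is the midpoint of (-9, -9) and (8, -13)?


Midpoint = ((-9+8)/2, (-9+-13)/2) = (-0.5, -11)

(-0.5, -11)


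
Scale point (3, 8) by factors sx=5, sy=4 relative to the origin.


Scaling: (x*sx, y*sy) = (3*5, 8*4) = (15, 32)

(15, 32)


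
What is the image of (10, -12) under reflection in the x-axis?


Reflection across x-axis: (x, y) -> (x, -y)
(10, -12) -> (10, 12)

(10, 12)


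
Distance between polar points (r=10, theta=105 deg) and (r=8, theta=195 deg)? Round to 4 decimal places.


d = sqrt(r1^2 + r2^2 - 2*r1*r2*cos(t2-t1))
d = sqrt(10^2 + 8^2 - 2*10*8*cos(195-105)) = 12.8062

12.8062


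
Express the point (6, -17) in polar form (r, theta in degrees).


r = sqrt(6^2 + (-17)^2) = 18.0278
theta = atan2(-17, 6) = 289.44 degrees

r = 18.0278, theta = 289.44 degrees


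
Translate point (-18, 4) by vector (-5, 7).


Translation: (x+dx, y+dy) = (-18+-5, 4+7) = (-23, 11)

(-23, 11)


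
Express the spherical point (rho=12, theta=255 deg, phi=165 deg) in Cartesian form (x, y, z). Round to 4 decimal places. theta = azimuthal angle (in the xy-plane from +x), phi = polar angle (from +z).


x = 12 * sin(165) * cos(255) = -0.8038
y = 12 * sin(165) * sin(255) = -3
z = 12 * cos(165) = -11.5911

(-0.8038, -3, -11.5911)


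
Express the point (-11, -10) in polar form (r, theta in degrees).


r = sqrt((-11)^2 + (-10)^2) = 14.8661
theta = atan2(-10, -11) = 222.2737 degrees

r = 14.8661, theta = 222.2737 degrees


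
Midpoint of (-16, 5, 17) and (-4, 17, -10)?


Midpoint = ((-16+-4)/2, (5+17)/2, (17+-10)/2) = (-10, 11, 3.5)

(-10, 11, 3.5)


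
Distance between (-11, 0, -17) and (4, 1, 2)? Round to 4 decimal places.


d = sqrt((4--11)^2 + (1-0)^2 + (2--17)^2) = 24.2281

24.2281


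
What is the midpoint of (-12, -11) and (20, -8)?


Midpoint = ((-12+20)/2, (-11+-8)/2) = (4, -9.5)

(4, -9.5)


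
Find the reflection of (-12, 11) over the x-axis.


Reflection across x-axis: (x, y) -> (x, -y)
(-12, 11) -> (-12, -11)

(-12, -11)


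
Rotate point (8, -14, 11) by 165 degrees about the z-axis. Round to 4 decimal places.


x' = 8*cos(165) - -14*sin(165) = -4.1039
y' = 8*sin(165) + -14*cos(165) = 15.5935
z' = 11

(-4.1039, 15.5935, 11)


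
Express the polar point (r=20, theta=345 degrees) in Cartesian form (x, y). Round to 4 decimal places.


x = 20 * cos(345) = 19.3185
y = 20 * sin(345) = -5.1764

(19.3185, -5.1764)


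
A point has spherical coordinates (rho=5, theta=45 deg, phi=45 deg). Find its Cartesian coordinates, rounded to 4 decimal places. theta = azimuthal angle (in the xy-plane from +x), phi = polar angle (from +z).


x = 5 * sin(45) * cos(45) = 2.5
y = 5 * sin(45) * sin(45) = 2.5
z = 5 * cos(45) = 3.5355

(2.5, 2.5, 3.5355)


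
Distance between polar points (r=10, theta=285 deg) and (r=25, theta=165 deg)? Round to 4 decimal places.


d = sqrt(r1^2 + r2^2 - 2*r1*r2*cos(t2-t1))
d = sqrt(10^2 + 25^2 - 2*10*25*cos(165-285)) = 31.225

31.225


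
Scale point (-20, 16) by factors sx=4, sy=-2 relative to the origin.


Scaling: (x*sx, y*sy) = (-20*4, 16*-2) = (-80, -32)

(-80, -32)


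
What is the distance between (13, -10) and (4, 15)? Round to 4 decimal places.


d = sqrt((4-13)^2 + (15--10)^2) = 26.5707

26.5707


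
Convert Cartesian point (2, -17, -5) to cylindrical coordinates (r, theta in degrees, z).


r = sqrt(2^2 + (-17)^2) = 17.1172
theta = atan2(-17, 2) = 276.7098 deg
z = -5

r = 17.1172, theta = 276.7098 deg, z = -5


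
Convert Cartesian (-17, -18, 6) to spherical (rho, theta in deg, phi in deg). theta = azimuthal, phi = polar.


rho = sqrt((-17)^2 + (-18)^2 + 6^2) = 25.4755
theta = atan2(-18, -17) = 226.6366 deg
phi = acos(6/25.4755) = 76.3777 deg

rho = 25.4755, theta = 226.6366 deg, phi = 76.3777 deg


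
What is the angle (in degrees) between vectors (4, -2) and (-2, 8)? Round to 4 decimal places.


dot = 4*-2 + -2*8 = -24
|u| = 4.4721, |v| = 8.2462
cos(angle) = -0.6508
angle = 130.6013 degrees

130.6013 degrees


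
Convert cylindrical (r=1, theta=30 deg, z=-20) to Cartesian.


x = 1 * cos(30) = 0.866
y = 1 * sin(30) = 0.5
z = -20

(0.866, 0.5, -20)


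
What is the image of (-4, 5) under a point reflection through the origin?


Reflection through origin: (x, y) -> (-x, -y)
(-4, 5) -> (4, -5)

(4, -5)


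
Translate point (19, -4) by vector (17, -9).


Translation: (x+dx, y+dy) = (19+17, -4+-9) = (36, -13)

(36, -13)


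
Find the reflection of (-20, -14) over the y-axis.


Reflection across y-axis: (x, y) -> (-x, y)
(-20, -14) -> (20, -14)

(20, -14)


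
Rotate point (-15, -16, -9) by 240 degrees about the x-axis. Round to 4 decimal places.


x' = -15
y' = -16*cos(240) - -9*sin(240) = 0.2058
z' = -16*sin(240) + -9*cos(240) = 18.3564

(-15, 0.2058, 18.3564)


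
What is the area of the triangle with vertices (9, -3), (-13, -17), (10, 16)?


Area = |x1(y2-y3) + x2(y3-y1) + x3(y1-y2)| / 2
= |9*(-17-16) + -13*(16--3) + 10*(-3--17)| / 2
= 202

202


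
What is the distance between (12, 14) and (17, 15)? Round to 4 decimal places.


d = sqrt((17-12)^2 + (15-14)^2) = 5.099

5.099


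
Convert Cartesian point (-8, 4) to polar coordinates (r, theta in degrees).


r = sqrt((-8)^2 + 4^2) = 8.9443
theta = atan2(4, -8) = 153.4349 degrees

r = 8.9443, theta = 153.4349 degrees


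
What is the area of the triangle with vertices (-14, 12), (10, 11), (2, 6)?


Area = |x1(y2-y3) + x2(y3-y1) + x3(y1-y2)| / 2
= |-14*(11-6) + 10*(6-12) + 2*(12-11)| / 2
= 64

64


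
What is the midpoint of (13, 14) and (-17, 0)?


Midpoint = ((13+-17)/2, (14+0)/2) = (-2, 7)

(-2, 7)


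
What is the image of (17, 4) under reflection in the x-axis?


Reflection across x-axis: (x, y) -> (x, -y)
(17, 4) -> (17, -4)

(17, -4)


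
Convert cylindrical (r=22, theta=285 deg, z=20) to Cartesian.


x = 22 * cos(285) = 5.694
y = 22 * sin(285) = -21.2504
z = 20

(5.694, -21.2504, 20)


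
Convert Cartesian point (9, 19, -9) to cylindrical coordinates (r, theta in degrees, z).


r = sqrt(9^2 + 19^2) = 21.0238
theta = atan2(19, 9) = 64.6538 deg
z = -9

r = 21.0238, theta = 64.6538 deg, z = -9


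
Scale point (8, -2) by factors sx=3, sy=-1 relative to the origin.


Scaling: (x*sx, y*sy) = (8*3, -2*-1) = (24, 2)

(24, 2)


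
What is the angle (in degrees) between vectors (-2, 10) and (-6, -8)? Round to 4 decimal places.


dot = -2*-6 + 10*-8 = -68
|u| = 10.198, |v| = 10
cos(angle) = -0.6668
angle = 131.8202 degrees

131.8202 degrees


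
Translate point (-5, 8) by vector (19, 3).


Translation: (x+dx, y+dy) = (-5+19, 8+3) = (14, 11)

(14, 11)


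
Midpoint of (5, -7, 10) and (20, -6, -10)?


Midpoint = ((5+20)/2, (-7+-6)/2, (10+-10)/2) = (12.5, -6.5, 0)

(12.5, -6.5, 0)


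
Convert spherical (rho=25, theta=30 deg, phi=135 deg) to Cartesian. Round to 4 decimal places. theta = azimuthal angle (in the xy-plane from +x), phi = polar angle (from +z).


x = 25 * sin(135) * cos(30) = 15.3093
y = 25 * sin(135) * sin(30) = 8.8388
z = 25 * cos(135) = -17.6777

(15.3093, 8.8388, -17.6777)


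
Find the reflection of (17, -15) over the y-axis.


Reflection across y-axis: (x, y) -> (-x, y)
(17, -15) -> (-17, -15)

(-17, -15)


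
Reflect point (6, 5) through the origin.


Reflection through origin: (x, y) -> (-x, -y)
(6, 5) -> (-6, -5)

(-6, -5)


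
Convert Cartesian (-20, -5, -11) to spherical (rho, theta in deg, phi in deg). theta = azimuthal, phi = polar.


rho = sqrt((-20)^2 + (-5)^2 + (-11)^2) = 23.3666
theta = atan2(-5, -20) = 194.0362 deg
phi = acos(-11/23.3666) = 118.0834 deg

rho = 23.3666, theta = 194.0362 deg, phi = 118.0834 deg


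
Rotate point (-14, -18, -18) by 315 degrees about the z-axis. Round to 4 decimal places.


x' = -14*cos(315) - -18*sin(315) = -22.6274
y' = -14*sin(315) + -18*cos(315) = -2.8284
z' = -18

(-22.6274, -2.8284, -18)


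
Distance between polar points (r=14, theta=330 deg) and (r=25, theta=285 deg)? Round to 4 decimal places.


d = sqrt(r1^2 + r2^2 - 2*r1*r2*cos(t2-t1))
d = sqrt(14^2 + 25^2 - 2*14*25*cos(285-330)) = 18.0562

18.0562


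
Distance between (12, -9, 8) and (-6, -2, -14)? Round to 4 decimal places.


d = sqrt((-6-12)^2 + (-2--9)^2 + (-14-8)^2) = 29.2746

29.2746


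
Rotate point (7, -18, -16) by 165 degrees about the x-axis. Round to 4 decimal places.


x' = 7
y' = -18*cos(165) - -16*sin(165) = 21.5278
z' = -18*sin(165) + -16*cos(165) = 10.7961

(7, 21.5278, 10.7961)


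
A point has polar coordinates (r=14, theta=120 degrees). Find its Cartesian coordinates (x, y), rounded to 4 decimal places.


x = 14 * cos(120) = -7
y = 14 * sin(120) = 12.1244

(-7, 12.1244)


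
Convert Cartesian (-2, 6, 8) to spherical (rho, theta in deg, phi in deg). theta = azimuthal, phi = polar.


rho = sqrt((-2)^2 + 6^2 + 8^2) = 10.198
theta = atan2(6, -2) = 108.4349 deg
phi = acos(8/10.198) = 38.3288 deg

rho = 10.198, theta = 108.4349 deg, phi = 38.3288 deg


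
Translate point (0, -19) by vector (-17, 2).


Translation: (x+dx, y+dy) = (0+-17, -19+2) = (-17, -17)

(-17, -17)


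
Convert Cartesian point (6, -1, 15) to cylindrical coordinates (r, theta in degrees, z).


r = sqrt(6^2 + (-1)^2) = 6.0828
theta = atan2(-1, 6) = 350.5377 deg
z = 15

r = 6.0828, theta = 350.5377 deg, z = 15


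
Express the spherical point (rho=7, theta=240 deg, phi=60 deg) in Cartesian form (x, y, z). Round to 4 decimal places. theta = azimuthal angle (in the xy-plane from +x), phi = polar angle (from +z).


x = 7 * sin(60) * cos(240) = -3.0311
y = 7 * sin(60) * sin(240) = -5.25
z = 7 * cos(60) = 3.5

(-3.0311, -5.25, 3.5)


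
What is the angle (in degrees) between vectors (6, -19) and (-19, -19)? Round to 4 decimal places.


dot = 6*-19 + -19*-19 = 247
|u| = 19.9249, |v| = 26.8701
cos(angle) = 0.4614
angle = 62.5256 degrees

62.5256 degrees


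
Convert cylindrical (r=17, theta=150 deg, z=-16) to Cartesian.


x = 17 * cos(150) = -14.7224
y = 17 * sin(150) = 8.5
z = -16

(-14.7224, 8.5, -16)


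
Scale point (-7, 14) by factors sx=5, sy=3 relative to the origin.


Scaling: (x*sx, y*sy) = (-7*5, 14*3) = (-35, 42)

(-35, 42)


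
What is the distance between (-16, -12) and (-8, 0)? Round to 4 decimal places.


d = sqrt((-8--16)^2 + (0--12)^2) = 14.4222

14.4222


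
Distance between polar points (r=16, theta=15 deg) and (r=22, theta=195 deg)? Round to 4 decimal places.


d = sqrt(r1^2 + r2^2 - 2*r1*r2*cos(t2-t1))
d = sqrt(16^2 + 22^2 - 2*16*22*cos(195-15)) = 38

38


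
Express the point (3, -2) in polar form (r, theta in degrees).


r = sqrt(3^2 + (-2)^2) = 3.6056
theta = atan2(-2, 3) = 326.3099 degrees

r = 3.6056, theta = 326.3099 degrees


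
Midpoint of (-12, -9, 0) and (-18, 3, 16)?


Midpoint = ((-12+-18)/2, (-9+3)/2, (0+16)/2) = (-15, -3, 8)

(-15, -3, 8)


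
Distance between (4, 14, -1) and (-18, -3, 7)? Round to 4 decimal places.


d = sqrt((-18-4)^2 + (-3-14)^2 + (7--1)^2) = 28.931

28.931


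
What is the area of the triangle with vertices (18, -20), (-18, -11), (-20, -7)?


Area = |x1(y2-y3) + x2(y3-y1) + x3(y1-y2)| / 2
= |18*(-11--7) + -18*(-7--20) + -20*(-20--11)| / 2
= 63

63


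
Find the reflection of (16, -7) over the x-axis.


Reflection across x-axis: (x, y) -> (x, -y)
(16, -7) -> (16, 7)

(16, 7)


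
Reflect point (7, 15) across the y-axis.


Reflection across y-axis: (x, y) -> (-x, y)
(7, 15) -> (-7, 15)

(-7, 15)


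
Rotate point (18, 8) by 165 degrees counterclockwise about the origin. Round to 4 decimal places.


x' = 18*cos(165) - 8*sin(165) = -19.4572
y' = 18*sin(165) + 8*cos(165) = -3.0687

(-19.4572, -3.0687)


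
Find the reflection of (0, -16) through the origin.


Reflection through origin: (x, y) -> (-x, -y)
(0, -16) -> (0, 16)

(0, 16)


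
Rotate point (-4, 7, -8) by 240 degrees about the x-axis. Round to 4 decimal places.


x' = -4
y' = 7*cos(240) - -8*sin(240) = -10.4282
z' = 7*sin(240) + -8*cos(240) = -2.0622

(-4, -10.4282, -2.0622)


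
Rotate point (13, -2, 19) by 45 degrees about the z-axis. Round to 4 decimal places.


x' = 13*cos(45) - -2*sin(45) = 10.6066
y' = 13*sin(45) + -2*cos(45) = 7.7782
z' = 19

(10.6066, 7.7782, 19)


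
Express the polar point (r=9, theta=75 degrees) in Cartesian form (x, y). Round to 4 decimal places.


x = 9 * cos(75) = 2.3294
y = 9 * sin(75) = 8.6933

(2.3294, 8.6933)


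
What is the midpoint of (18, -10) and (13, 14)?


Midpoint = ((18+13)/2, (-10+14)/2) = (15.5, 2)

(15.5, 2)


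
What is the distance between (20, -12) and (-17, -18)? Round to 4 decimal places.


d = sqrt((-17-20)^2 + (-18--12)^2) = 37.4833

37.4833


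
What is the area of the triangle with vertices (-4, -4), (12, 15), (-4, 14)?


Area = |x1(y2-y3) + x2(y3-y1) + x3(y1-y2)| / 2
= |-4*(15-14) + 12*(14--4) + -4*(-4-15)| / 2
= 144

144


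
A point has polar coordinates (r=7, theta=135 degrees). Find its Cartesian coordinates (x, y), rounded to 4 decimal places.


x = 7 * cos(135) = -4.9497
y = 7 * sin(135) = 4.9497

(-4.9497, 4.9497)


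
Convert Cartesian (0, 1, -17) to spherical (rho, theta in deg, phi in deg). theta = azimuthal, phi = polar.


rho = sqrt(0^2 + 1^2 + (-17)^2) = 17.0294
theta = atan2(1, 0) = 90 deg
phi = acos(-17/17.0294) = 176.6335 deg

rho = 17.0294, theta = 90 deg, phi = 176.6335 deg


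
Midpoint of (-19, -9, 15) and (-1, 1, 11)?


Midpoint = ((-19+-1)/2, (-9+1)/2, (15+11)/2) = (-10, -4, 13)

(-10, -4, 13)


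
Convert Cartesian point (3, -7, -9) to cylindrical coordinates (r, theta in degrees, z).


r = sqrt(3^2 + (-7)^2) = 7.6158
theta = atan2(-7, 3) = 293.1986 deg
z = -9

r = 7.6158, theta = 293.1986 deg, z = -9


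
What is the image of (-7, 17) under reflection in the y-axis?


Reflection across y-axis: (x, y) -> (-x, y)
(-7, 17) -> (7, 17)

(7, 17)


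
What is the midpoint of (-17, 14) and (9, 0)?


Midpoint = ((-17+9)/2, (14+0)/2) = (-4, 7)

(-4, 7)


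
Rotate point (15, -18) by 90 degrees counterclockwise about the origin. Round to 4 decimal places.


x' = 15*cos(90) - -18*sin(90) = 18
y' = 15*sin(90) + -18*cos(90) = 15

(18, 15)


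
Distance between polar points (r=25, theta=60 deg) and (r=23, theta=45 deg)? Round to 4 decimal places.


d = sqrt(r1^2 + r2^2 - 2*r1*r2*cos(t2-t1))
d = sqrt(25^2 + 23^2 - 2*25*23*cos(45-60)) = 6.5716

6.5716


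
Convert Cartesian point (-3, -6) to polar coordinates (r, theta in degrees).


r = sqrt((-3)^2 + (-6)^2) = 6.7082
theta = atan2(-6, -3) = 243.4349 degrees

r = 6.7082, theta = 243.4349 degrees


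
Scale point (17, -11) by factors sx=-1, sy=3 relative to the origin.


Scaling: (x*sx, y*sy) = (17*-1, -11*3) = (-17, -33)

(-17, -33)


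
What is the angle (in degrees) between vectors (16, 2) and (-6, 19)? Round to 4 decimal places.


dot = 16*-6 + 2*19 = -58
|u| = 16.1245, |v| = 19.9249
cos(angle) = -0.1805
angle = 100.4006 degrees

100.4006 degrees


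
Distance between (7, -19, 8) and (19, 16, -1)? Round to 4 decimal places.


d = sqrt((19-7)^2 + (16--19)^2 + (-1-8)^2) = 38.0789

38.0789


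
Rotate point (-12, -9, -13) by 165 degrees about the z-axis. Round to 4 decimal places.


x' = -12*cos(165) - -9*sin(165) = 13.9205
y' = -12*sin(165) + -9*cos(165) = 5.5875
z' = -13

(13.9205, 5.5875, -13)


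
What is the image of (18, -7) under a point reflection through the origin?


Reflection through origin: (x, y) -> (-x, -y)
(18, -7) -> (-18, 7)

(-18, 7)


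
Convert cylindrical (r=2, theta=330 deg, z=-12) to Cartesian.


x = 2 * cos(330) = 1.7321
y = 2 * sin(330) = -1
z = -12

(1.7321, -1, -12)


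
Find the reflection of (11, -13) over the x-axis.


Reflection across x-axis: (x, y) -> (x, -y)
(11, -13) -> (11, 13)

(11, 13)


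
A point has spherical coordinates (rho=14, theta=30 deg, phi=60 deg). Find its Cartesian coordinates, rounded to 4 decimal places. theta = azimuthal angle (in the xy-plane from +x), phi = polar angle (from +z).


x = 14 * sin(60) * cos(30) = 10.5
y = 14 * sin(60) * sin(30) = 6.0622
z = 14 * cos(60) = 7

(10.5, 6.0622, 7)


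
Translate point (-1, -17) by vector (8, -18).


Translation: (x+dx, y+dy) = (-1+8, -17+-18) = (7, -35)

(7, -35)


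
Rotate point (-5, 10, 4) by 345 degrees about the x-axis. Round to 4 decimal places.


x' = -5
y' = 10*cos(345) - 4*sin(345) = 10.6945
z' = 10*sin(345) + 4*cos(345) = 1.2755

(-5, 10.6945, 1.2755)


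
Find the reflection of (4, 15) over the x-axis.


Reflection across x-axis: (x, y) -> (x, -y)
(4, 15) -> (4, -15)

(4, -15)


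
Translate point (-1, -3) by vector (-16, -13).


Translation: (x+dx, y+dy) = (-1+-16, -3+-13) = (-17, -16)

(-17, -16)


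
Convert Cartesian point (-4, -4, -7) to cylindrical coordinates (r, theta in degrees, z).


r = sqrt((-4)^2 + (-4)^2) = 5.6569
theta = atan2(-4, -4) = 225 deg
z = -7

r = 5.6569, theta = 225 deg, z = -7


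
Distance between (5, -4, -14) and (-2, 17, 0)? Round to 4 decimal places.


d = sqrt((-2-5)^2 + (17--4)^2 + (0--14)^2) = 26.1916

26.1916


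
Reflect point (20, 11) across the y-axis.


Reflection across y-axis: (x, y) -> (-x, y)
(20, 11) -> (-20, 11)

(-20, 11)


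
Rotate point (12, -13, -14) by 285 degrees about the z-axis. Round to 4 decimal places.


x' = 12*cos(285) - -13*sin(285) = -9.4512
y' = 12*sin(285) + -13*cos(285) = -14.9558
z' = -14

(-9.4512, -14.9558, -14)


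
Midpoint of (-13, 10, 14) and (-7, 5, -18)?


Midpoint = ((-13+-7)/2, (10+5)/2, (14+-18)/2) = (-10, 7.5, -2)

(-10, 7.5, -2)


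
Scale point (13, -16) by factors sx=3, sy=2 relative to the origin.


Scaling: (x*sx, y*sy) = (13*3, -16*2) = (39, -32)

(39, -32)


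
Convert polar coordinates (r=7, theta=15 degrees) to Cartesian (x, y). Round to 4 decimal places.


x = 7 * cos(15) = 6.7615
y = 7 * sin(15) = 1.8117

(6.7615, 1.8117)


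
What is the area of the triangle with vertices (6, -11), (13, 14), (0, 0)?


Area = |x1(y2-y3) + x2(y3-y1) + x3(y1-y2)| / 2
= |6*(14-0) + 13*(0--11) + 0*(-11-14)| / 2
= 113.5

113.5


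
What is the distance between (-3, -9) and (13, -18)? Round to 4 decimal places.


d = sqrt((13--3)^2 + (-18--9)^2) = 18.3576

18.3576


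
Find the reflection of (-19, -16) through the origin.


Reflection through origin: (x, y) -> (-x, -y)
(-19, -16) -> (19, 16)

(19, 16)


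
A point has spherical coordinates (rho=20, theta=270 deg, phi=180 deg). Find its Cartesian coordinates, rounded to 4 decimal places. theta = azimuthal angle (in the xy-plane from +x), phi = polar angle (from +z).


x = 20 * sin(180) * cos(270) = 0
y = 20 * sin(180) * sin(270) = 0
z = 20 * cos(180) = -20

(0, 0, -20)


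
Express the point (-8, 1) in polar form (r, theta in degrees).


r = sqrt((-8)^2 + 1^2) = 8.0623
theta = atan2(1, -8) = 172.875 degrees

r = 8.0623, theta = 172.875 degrees


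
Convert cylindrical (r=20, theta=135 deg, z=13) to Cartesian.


x = 20 * cos(135) = -14.1421
y = 20 * sin(135) = 14.1421
z = 13

(-14.1421, 14.1421, 13)


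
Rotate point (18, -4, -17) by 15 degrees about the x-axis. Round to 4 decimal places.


x' = 18
y' = -4*cos(15) - -17*sin(15) = 0.5362
z' = -4*sin(15) + -17*cos(15) = -17.456

(18, 0.5362, -17.456)


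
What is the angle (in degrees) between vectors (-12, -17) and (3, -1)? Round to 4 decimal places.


dot = -12*3 + -17*-1 = -19
|u| = 20.8087, |v| = 3.1623
cos(angle) = -0.2887
angle = 106.7826 degrees

106.7826 degrees


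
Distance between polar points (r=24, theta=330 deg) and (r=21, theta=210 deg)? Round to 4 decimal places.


d = sqrt(r1^2 + r2^2 - 2*r1*r2*cos(t2-t1))
d = sqrt(24^2 + 21^2 - 2*24*21*cos(210-330)) = 39

39


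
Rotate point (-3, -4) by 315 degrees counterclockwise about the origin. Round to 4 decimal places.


x' = -3*cos(315) - -4*sin(315) = -4.9497
y' = -3*sin(315) + -4*cos(315) = -0.7071

(-4.9497, -0.7071)


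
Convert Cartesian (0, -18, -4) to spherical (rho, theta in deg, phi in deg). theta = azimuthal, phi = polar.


rho = sqrt(0^2 + (-18)^2 + (-4)^2) = 18.4391
theta = atan2(-18, 0) = 270 deg
phi = acos(-4/18.4391) = 102.5288 deg

rho = 18.4391, theta = 270 deg, phi = 102.5288 deg


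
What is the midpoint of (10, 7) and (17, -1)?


Midpoint = ((10+17)/2, (7+-1)/2) = (13.5, 3)

(13.5, 3)


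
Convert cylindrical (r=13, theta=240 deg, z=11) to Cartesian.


x = 13 * cos(240) = -6.5
y = 13 * sin(240) = -11.2583
z = 11

(-6.5, -11.2583, 11)


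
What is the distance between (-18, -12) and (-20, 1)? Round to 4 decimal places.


d = sqrt((-20--18)^2 + (1--12)^2) = 13.1529

13.1529


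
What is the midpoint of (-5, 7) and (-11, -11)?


Midpoint = ((-5+-11)/2, (7+-11)/2) = (-8, -2)

(-8, -2)


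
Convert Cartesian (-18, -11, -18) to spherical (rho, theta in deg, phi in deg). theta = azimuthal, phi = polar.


rho = sqrt((-18)^2 + (-11)^2 + (-18)^2) = 27.7308
theta = atan2(-11, -18) = 211.4296 deg
phi = acos(-18/27.7308) = 130.4735 deg

rho = 27.7308, theta = 211.4296 deg, phi = 130.4735 deg


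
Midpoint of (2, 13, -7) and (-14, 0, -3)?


Midpoint = ((2+-14)/2, (13+0)/2, (-7+-3)/2) = (-6, 6.5, -5)

(-6, 6.5, -5)


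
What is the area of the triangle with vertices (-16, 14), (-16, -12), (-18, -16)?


Area = |x1(y2-y3) + x2(y3-y1) + x3(y1-y2)| / 2
= |-16*(-12--16) + -16*(-16-14) + -18*(14--12)| / 2
= 26

26


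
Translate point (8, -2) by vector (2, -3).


Translation: (x+dx, y+dy) = (8+2, -2+-3) = (10, -5)

(10, -5)


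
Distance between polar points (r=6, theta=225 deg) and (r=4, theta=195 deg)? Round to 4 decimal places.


d = sqrt(r1^2 + r2^2 - 2*r1*r2*cos(t2-t1))
d = sqrt(6^2 + 4^2 - 2*6*4*cos(195-225)) = 3.2297

3.2297


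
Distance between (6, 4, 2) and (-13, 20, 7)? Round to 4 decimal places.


d = sqrt((-13-6)^2 + (20-4)^2 + (7-2)^2) = 25.3377

25.3377


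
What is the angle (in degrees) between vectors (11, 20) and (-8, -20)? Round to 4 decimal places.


dot = 11*-8 + 20*-20 = -488
|u| = 22.8254, |v| = 21.5407
cos(angle) = -0.9925
angle = 172.9906 degrees

172.9906 degrees


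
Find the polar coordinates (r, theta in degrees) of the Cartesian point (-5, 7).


r = sqrt((-5)^2 + 7^2) = 8.6023
theta = atan2(7, -5) = 125.5377 degrees

r = 8.6023, theta = 125.5377 degrees


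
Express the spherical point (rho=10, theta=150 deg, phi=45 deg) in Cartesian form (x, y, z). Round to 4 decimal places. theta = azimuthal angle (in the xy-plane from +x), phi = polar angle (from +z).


x = 10 * sin(45) * cos(150) = -6.1237
y = 10 * sin(45) * sin(150) = 3.5355
z = 10 * cos(45) = 7.0711

(-6.1237, 3.5355, 7.0711)


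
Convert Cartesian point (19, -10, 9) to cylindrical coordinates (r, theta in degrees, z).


r = sqrt(19^2 + (-10)^2) = 21.4709
theta = atan2(-10, 19) = 332.2415 deg
z = 9

r = 21.4709, theta = 332.2415 deg, z = 9


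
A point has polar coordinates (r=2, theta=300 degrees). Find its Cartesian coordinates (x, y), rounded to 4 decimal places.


x = 2 * cos(300) = 1
y = 2 * sin(300) = -1.7321

(1, -1.7321)


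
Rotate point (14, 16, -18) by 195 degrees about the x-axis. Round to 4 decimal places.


x' = 14
y' = 16*cos(195) - -18*sin(195) = -20.1136
z' = 16*sin(195) + -18*cos(195) = 13.2456

(14, -20.1136, 13.2456)


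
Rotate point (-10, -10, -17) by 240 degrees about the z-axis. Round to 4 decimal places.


x' = -10*cos(240) - -10*sin(240) = -3.6603
y' = -10*sin(240) + -10*cos(240) = 13.6603
z' = -17

(-3.6603, 13.6603, -17)


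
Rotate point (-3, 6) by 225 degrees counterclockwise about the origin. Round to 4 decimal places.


x' = -3*cos(225) - 6*sin(225) = 6.364
y' = -3*sin(225) + 6*cos(225) = -2.1213

(6.364, -2.1213)


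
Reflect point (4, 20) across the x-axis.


Reflection across x-axis: (x, y) -> (x, -y)
(4, 20) -> (4, -20)

(4, -20)


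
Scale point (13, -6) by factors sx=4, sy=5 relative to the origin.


Scaling: (x*sx, y*sy) = (13*4, -6*5) = (52, -30)

(52, -30)


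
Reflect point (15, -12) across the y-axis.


Reflection across y-axis: (x, y) -> (-x, y)
(15, -12) -> (-15, -12)

(-15, -12)


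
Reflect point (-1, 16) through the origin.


Reflection through origin: (x, y) -> (-x, -y)
(-1, 16) -> (1, -16)

(1, -16)


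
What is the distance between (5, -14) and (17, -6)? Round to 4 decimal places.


d = sqrt((17-5)^2 + (-6--14)^2) = 14.4222

14.4222


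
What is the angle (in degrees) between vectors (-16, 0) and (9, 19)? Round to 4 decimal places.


dot = -16*9 + 0*19 = -144
|u| = 16, |v| = 21.0238
cos(angle) = -0.4281
angle = 115.3462 degrees

115.3462 degrees


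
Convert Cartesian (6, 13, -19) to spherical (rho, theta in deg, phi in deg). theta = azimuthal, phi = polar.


rho = sqrt(6^2 + 13^2 + (-19)^2) = 23.7908
theta = atan2(13, 6) = 65.2249 deg
phi = acos(-19/23.7908) = 142.9994 deg

rho = 23.7908, theta = 65.2249 deg, phi = 142.9994 deg


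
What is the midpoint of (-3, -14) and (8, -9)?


Midpoint = ((-3+8)/2, (-14+-9)/2) = (2.5, -11.5)

(2.5, -11.5)


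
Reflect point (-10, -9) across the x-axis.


Reflection across x-axis: (x, y) -> (x, -y)
(-10, -9) -> (-10, 9)

(-10, 9)


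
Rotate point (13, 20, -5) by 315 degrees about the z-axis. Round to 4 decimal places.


x' = 13*cos(315) - 20*sin(315) = 23.3345
y' = 13*sin(315) + 20*cos(315) = 4.9497
z' = -5

(23.3345, 4.9497, -5)


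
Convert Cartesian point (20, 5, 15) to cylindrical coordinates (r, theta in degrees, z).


r = sqrt(20^2 + 5^2) = 20.6155
theta = atan2(5, 20) = 14.0362 deg
z = 15

r = 20.6155, theta = 14.0362 deg, z = 15


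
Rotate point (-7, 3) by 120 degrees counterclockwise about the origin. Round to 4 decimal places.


x' = -7*cos(120) - 3*sin(120) = 0.9019
y' = -7*sin(120) + 3*cos(120) = -7.5622

(0.9019, -7.5622)


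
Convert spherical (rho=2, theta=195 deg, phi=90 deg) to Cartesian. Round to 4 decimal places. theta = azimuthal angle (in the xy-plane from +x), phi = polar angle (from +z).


x = 2 * sin(90) * cos(195) = -1.9319
y = 2 * sin(90) * sin(195) = -0.5176
z = 2 * cos(90) = 0

(-1.9319, -0.5176, 0)


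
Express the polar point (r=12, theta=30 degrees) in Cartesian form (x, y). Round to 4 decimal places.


x = 12 * cos(30) = 10.3923
y = 12 * sin(30) = 6

(10.3923, 6)


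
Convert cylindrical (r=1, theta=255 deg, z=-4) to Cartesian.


x = 1 * cos(255) = -0.2588
y = 1 * sin(255) = -0.9659
z = -4

(-0.2588, -0.9659, -4)


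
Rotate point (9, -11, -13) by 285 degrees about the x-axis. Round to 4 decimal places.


x' = 9
y' = -11*cos(285) - -13*sin(285) = -15.404
z' = -11*sin(285) + -13*cos(285) = 7.2605

(9, -15.404, 7.2605)


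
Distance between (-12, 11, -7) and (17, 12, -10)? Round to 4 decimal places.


d = sqrt((17--12)^2 + (12-11)^2 + (-10--7)^2) = 29.1719

29.1719


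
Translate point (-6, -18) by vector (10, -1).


Translation: (x+dx, y+dy) = (-6+10, -18+-1) = (4, -19)

(4, -19)


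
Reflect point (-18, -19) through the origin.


Reflection through origin: (x, y) -> (-x, -y)
(-18, -19) -> (18, 19)

(18, 19)


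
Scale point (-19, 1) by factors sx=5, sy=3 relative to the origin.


Scaling: (x*sx, y*sy) = (-19*5, 1*3) = (-95, 3)

(-95, 3)


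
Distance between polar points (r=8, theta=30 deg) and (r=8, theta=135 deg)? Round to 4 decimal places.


d = sqrt(r1^2 + r2^2 - 2*r1*r2*cos(t2-t1))
d = sqrt(8^2 + 8^2 - 2*8*8*cos(135-30)) = 12.6937

12.6937


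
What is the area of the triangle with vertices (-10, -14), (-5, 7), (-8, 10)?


Area = |x1(y2-y3) + x2(y3-y1) + x3(y1-y2)| / 2
= |-10*(7-10) + -5*(10--14) + -8*(-14-7)| / 2
= 39

39
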